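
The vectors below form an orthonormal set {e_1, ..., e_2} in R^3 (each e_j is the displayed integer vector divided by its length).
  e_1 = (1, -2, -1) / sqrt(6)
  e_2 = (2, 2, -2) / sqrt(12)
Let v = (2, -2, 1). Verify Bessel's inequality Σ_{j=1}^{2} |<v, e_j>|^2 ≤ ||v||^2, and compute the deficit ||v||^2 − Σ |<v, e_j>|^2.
Σ |<v, e_j>|^2 = 9/2; ||v||^2 = 9; deficit = 9/2

Write each e_j = u_j / sqrt(<u_j, u_j>) where u_j is the displayed integer vector. Then <v, e_j> = <v, u_j> / sqrt(<u_j, u_j>), so |<v, e_j>|^2 = <v, u_j>^2 / <u_j, u_j>.
Coefficients: <v, e_1> = 5/sqrt(6), <v, e_2> = -2/sqrt(12).
Square and sum: Σ |<v, e_j>|^2 = 9/2.
Compute ||v||^2 = v·v = 9.
Deficit = 9 − 9/2 = 9/2 ≥ 0, confirming Bessel's inequality. (The deficit equals ||v − Σ <v,e_j> e_j||^2, the squared distance from v to span{e_j}.)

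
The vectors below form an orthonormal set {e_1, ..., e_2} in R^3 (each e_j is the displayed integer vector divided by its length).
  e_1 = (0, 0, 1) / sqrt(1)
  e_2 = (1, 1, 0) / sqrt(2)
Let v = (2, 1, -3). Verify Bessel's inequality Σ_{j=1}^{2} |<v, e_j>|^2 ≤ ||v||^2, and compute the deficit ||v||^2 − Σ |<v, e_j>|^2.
Σ |<v, e_j>|^2 = 27/2; ||v||^2 = 14; deficit = 1/2

Write each e_j = u_j / sqrt(<u_j, u_j>) where u_j is the displayed integer vector. Then <v, e_j> = <v, u_j> / sqrt(<u_j, u_j>), so |<v, e_j>|^2 = <v, u_j>^2 / <u_j, u_j>.
Coefficients: <v, e_1> = -3/sqrt(1), <v, e_2> = 3/sqrt(2).
Square and sum: Σ |<v, e_j>|^2 = 27/2.
Compute ||v||^2 = v·v = 14.
Deficit = 14 − 27/2 = 1/2 ≥ 0, confirming Bessel's inequality. (The deficit equals ||v − Σ <v,e_j> e_j||^2, the squared distance from v to span{e_j}.)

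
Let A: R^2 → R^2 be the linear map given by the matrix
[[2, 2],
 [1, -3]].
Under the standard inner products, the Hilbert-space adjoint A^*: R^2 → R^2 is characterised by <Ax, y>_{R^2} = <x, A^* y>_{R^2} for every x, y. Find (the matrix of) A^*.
A^* = A^T =
[[2, 1],
 [2, -3]]

For real matrices with standard dot products, the defining identity <Ax, y> = <x, A^* y> gives (Ax)^T y = x^T (A^*) y, i.e. x^T A^T y = x^T (A^*) y. Since this holds for all x, y, we must have A^* = A^T. Therefore
A^* =
[[2, 1],
 [2, -3]].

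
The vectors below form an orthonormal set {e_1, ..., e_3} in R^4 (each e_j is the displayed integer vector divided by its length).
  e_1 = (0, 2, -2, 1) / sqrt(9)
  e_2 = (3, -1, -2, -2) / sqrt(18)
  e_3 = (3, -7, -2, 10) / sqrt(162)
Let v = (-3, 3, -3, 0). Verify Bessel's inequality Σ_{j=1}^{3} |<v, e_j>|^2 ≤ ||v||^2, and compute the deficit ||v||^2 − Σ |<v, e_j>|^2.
Σ |<v, e_j>|^2 = 194/9; ||v||^2 = 27; deficit = 49/9

Write each e_j = u_j / sqrt(<u_j, u_j>) where u_j is the displayed integer vector. Then <v, e_j> = <v, u_j> / sqrt(<u_j, u_j>), so |<v, e_j>|^2 = <v, u_j>^2 / <u_j, u_j>.
Coefficients: <v, e_1> = 12/sqrt(9), <v, e_2> = -6/sqrt(18), <v, e_3> = -24/sqrt(162).
Square and sum: Σ |<v, e_j>|^2 = 194/9.
Compute ||v||^2 = v·v = 27.
Deficit = 27 − 194/9 = 49/9 ≥ 0, confirming Bessel's inequality. (The deficit equals ||v − Σ <v,e_j> e_j||^2, the squared distance from v to span{e_j}.)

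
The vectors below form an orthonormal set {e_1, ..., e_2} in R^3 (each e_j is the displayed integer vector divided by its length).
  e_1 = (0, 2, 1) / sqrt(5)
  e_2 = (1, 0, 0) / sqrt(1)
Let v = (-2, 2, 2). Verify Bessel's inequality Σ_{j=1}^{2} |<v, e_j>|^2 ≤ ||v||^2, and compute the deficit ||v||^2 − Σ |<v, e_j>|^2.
Σ |<v, e_j>|^2 = 56/5; ||v||^2 = 12; deficit = 4/5

Write each e_j = u_j / sqrt(<u_j, u_j>) where u_j is the displayed integer vector. Then <v, e_j> = <v, u_j> / sqrt(<u_j, u_j>), so |<v, e_j>|^2 = <v, u_j>^2 / <u_j, u_j>.
Coefficients: <v, e_1> = 6/sqrt(5), <v, e_2> = -2/sqrt(1).
Square and sum: Σ |<v, e_j>|^2 = 56/5.
Compute ||v||^2 = v·v = 12.
Deficit = 12 − 56/5 = 4/5 ≥ 0, confirming Bessel's inequality. (The deficit equals ||v − Σ <v,e_j> e_j||^2, the squared distance from v to span{e_j}.)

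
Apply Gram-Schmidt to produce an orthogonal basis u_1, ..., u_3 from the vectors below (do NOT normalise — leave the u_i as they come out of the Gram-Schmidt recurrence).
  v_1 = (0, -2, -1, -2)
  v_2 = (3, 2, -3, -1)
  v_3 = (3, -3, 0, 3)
Orthogonal basis:
  u_1 = (0, -2, -1, -2)
  u_2 = (3, 20/9, -26/9, -7/9)
  u_3 = (3, -3, 0, 3)

Apply the Gram-Schmidt recurrence
  u_1 = v_1
  u_i = v_i − Σ_{j<i} ((v_i · u_j) / (u_j · u_j)) · u_j.

Step by step this gives:
  u_1 = (0, -2, -1, -2)
  u_2 = (3, 20/9, -26/9, -7/9)
  u_3 = (3, -3, 0, 3)

Orthogonality check:
  u_2 · u_1 = 0 (should be 0)
  u_3 · u_1 = 0 (should be 0)
  u_3 · u_2 = 0 (should be 0)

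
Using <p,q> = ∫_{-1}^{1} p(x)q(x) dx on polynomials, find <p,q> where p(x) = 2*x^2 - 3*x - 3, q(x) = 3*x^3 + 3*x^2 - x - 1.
<p,q> = -8/15

Expand the product: p(x)·q(x) = 6*x^5 - 3*x^4 - 20*x^3 - 8*x^2 + 6*x + 3.
∫_{-1}^{1} of each monomial x^k gives [2/(k+1) if k even, 0 if k odd]. Integrating term-by-term (or equivalently evaluating the antiderivative F(x) = x^6 - 3*x^5/5 - 5*x^4 - 8*x^3/3 + 3*x^2 + 3*x at the endpoints):
  F(1) − F(−1) = -19/15 − (-11/15) = -8/15.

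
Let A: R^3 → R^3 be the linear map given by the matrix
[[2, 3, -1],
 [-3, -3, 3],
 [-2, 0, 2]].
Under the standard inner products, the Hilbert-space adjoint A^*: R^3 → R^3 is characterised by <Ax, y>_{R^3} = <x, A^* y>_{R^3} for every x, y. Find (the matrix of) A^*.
A^* = A^T =
[[2, -3, -2],
 [3, -3, 0],
 [-1, 3, 2]]

For real matrices with standard dot products, the defining identity <Ax, y> = <x, A^* y> gives (Ax)^T y = x^T (A^*) y, i.e. x^T A^T y = x^T (A^*) y. Since this holds for all x, y, we must have A^* = A^T. Therefore
A^* =
[[2, -3, -2],
 [3, -3, 0],
 [-1, 3, 2]].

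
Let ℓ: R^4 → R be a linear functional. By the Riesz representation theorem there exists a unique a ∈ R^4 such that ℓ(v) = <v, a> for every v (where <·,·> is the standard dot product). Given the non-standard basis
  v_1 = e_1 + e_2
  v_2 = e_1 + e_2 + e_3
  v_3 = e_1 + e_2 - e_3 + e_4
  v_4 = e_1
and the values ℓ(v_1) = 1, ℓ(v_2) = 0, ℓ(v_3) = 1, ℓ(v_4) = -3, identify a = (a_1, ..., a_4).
a = (-3, 4, -1, -1)

Write a = (a_1, ..., a_4) in the standard basis. For each basis vector v_i, ℓ(v_i) = <v_i, a> is a linear equation in the a_j's. Collect the n equations into a matrix system V a = ℓ, where row i of V is v_i (expressed in the standard basis). Since V is invertible (lower-triangular with 1s on the diagonal, up to permutation), solve by back-substitution:
  V =
[[1, 1, 0, 0],
 [1, 1, 1, 0],
 [1, 1, -1, 1],
 [1, 0, 0, 0]]
  V a = (1, 0, 1, -3)
Solving gives a = (-3, 4, -1, -1).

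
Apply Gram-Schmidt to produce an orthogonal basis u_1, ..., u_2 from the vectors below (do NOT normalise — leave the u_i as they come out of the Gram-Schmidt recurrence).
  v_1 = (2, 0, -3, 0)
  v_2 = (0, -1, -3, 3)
Orthogonal basis:
  u_1 = (2, 0, -3, 0)
  u_2 = (-18/13, -1, -12/13, 3)

Apply the Gram-Schmidt recurrence
  u_1 = v_1
  u_i = v_i − Σ_{j<i} ((v_i · u_j) / (u_j · u_j)) · u_j.

Step by step this gives:
  u_1 = (2, 0, -3, 0)
  u_2 = (-18/13, -1, -12/13, 3)

Orthogonality check:
  u_2 · u_1 = 0 (should be 0)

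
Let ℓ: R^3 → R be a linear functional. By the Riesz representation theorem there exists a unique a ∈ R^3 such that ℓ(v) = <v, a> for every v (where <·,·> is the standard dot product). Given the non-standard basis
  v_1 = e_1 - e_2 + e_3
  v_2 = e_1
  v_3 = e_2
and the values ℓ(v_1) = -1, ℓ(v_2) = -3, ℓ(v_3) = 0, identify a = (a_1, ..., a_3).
a = (-3, 0, 2)

Write a = (a_1, ..., a_3) in the standard basis. For each basis vector v_i, ℓ(v_i) = <v_i, a> is a linear equation in the a_j's. Collect the n equations into a matrix system V a = ℓ, where row i of V is v_i (expressed in the standard basis). Since V is invertible (lower-triangular with 1s on the diagonal, up to permutation), solve by back-substitution:
  V =
[[1, -1, 1],
 [1, 0, 0],
 [0, 1, 0]]
  V a = (-1, -3, 0)
Solving gives a = (-3, 0, 2).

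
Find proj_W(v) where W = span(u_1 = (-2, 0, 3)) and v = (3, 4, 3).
proj_W(v) = (-6/13, 0, 9/13)

Set up U = [u_1 | ... | u_1] ∈ R^(3×1). The projector onto W = col(U) is P = U (U^T U)^(-1) U^T.
Compute U^T U =
  [13],
and U^T v = (3).
Solve U^T U · c = U^T v for the coefficients: c = (3/13). The projection is proj_W(v) = U c.
Check: (v - proj_W(v)) · u_1 = 0  (should be 0).
Result: proj_W(v) = (-6/13, 0, 9/13).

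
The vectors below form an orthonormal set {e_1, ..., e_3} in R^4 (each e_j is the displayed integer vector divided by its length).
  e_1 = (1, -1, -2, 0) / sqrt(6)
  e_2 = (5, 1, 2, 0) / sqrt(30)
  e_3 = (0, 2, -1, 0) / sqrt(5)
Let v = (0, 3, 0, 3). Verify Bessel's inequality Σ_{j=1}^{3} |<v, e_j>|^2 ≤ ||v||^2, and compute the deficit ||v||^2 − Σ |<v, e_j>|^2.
Σ |<v, e_j>|^2 = 9; ||v||^2 = 18; deficit = 9

Write each e_j = u_j / sqrt(<u_j, u_j>) where u_j is the displayed integer vector. Then <v, e_j> = <v, u_j> / sqrt(<u_j, u_j>), so |<v, e_j>|^2 = <v, u_j>^2 / <u_j, u_j>.
Coefficients: <v, e_1> = -3/sqrt(6), <v, e_2> = 3/sqrt(30), <v, e_3> = 6/sqrt(5).
Square and sum: Σ |<v, e_j>|^2 = 9.
Compute ||v||^2 = v·v = 18.
Deficit = 18 − 9 = 9 ≥ 0, confirming Bessel's inequality. (The deficit equals ||v − Σ <v,e_j> e_j||^2, the squared distance from v to span{e_j}.)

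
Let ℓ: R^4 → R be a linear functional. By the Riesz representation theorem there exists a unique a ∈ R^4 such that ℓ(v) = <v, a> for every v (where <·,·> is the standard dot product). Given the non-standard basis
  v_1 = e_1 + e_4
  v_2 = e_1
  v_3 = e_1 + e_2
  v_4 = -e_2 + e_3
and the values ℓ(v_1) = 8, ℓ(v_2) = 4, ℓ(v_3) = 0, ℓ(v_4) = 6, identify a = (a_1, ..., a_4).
a = (4, -4, 2, 4)

Write a = (a_1, ..., a_4) in the standard basis. For each basis vector v_i, ℓ(v_i) = <v_i, a> is a linear equation in the a_j's. Collect the n equations into a matrix system V a = ℓ, where row i of V is v_i (expressed in the standard basis). Since V is invertible (lower-triangular with 1s on the diagonal, up to permutation), solve by back-substitution:
  V =
[[1, 0, 0, 1],
 [1, 0, 0, 0],
 [1, 1, 0, 0],
 [0, -1, 1, 0]]
  V a = (8, 4, 0, 6)
Solving gives a = (4, -4, 2, 4).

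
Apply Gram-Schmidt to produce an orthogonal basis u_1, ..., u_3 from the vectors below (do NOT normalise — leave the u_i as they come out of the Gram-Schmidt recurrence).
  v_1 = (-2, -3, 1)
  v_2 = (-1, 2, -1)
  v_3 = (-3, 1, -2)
Orthogonal basis:
  u_1 = (-2, -3, 1)
  u_2 = (-12/7, 13/14, -9/14)
  u_3 = (8/59, -24/59, -56/59)

Apply the Gram-Schmidt recurrence
  u_1 = v_1
  u_i = v_i − Σ_{j<i} ((v_i · u_j) / (u_j · u_j)) · u_j.

Step by step this gives:
  u_1 = (-2, -3, 1)
  u_2 = (-12/7, 13/14, -9/14)
  u_3 = (8/59, -24/59, -56/59)

Orthogonality check:
  u_2 · u_1 = 0 (should be 0)
  u_3 · u_1 = 0 (should be 0)
  u_3 · u_2 = 0 (should be 0)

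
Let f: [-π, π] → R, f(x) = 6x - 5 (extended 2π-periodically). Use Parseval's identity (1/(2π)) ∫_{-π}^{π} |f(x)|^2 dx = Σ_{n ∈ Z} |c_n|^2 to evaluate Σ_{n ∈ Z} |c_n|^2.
Σ |c_n|^2 = 12π^2 + 25

Expand and integrate term by term over [-π, π]:
  ∫ (6x)^2 dx = 36·(2π^3/3); ∫ 2·6·(-5)·x dx = 0 (odd integrand); ∫ (-5)^2 dx = 25·2π.
So (1/(2π)) ∫_{-π}^{π} (6x - 5)^2 dx = 36π^2/3 + 25 = 12π^2 + 25.
Parseval ⇒ Σ |c_n|^2 = 12π^2 + 25.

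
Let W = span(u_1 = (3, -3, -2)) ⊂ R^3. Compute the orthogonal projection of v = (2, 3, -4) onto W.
proj_W(v) = (15/22, -15/22, -5/11)

Set up U = [u_1 | ... | u_1] ∈ R^(3×1). The projector onto W = col(U) is P = U (U^T U)^(-1) U^T.
Compute U^T U =
  [22],
and U^T v = (5).
Solve U^T U · c = U^T v for the coefficients: c = (5/22). The projection is proj_W(v) = U c.
Check: (v - proj_W(v)) · u_1 = 0  (should be 0).
Result: proj_W(v) = (15/22, -15/22, -5/11).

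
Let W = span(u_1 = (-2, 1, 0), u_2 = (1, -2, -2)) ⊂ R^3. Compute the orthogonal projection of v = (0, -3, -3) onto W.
proj_W(v) = (6/29, -75/29, -96/29)

Set up U = [u_1 | ... | u_2] ∈ R^(3×2). The projector onto W = col(U) is P = U (U^T U)^(-1) U^T.
Compute U^T U =
  [5, -4]
  [-4, 9],
and U^T v = (-3, 12).
Solve U^T U · c = U^T v for the coefficients: c = (21/29, 48/29). The projection is proj_W(v) = U c.
Check: (v - proj_W(v)) · u_1 = 0  (should be 0).
Check: (v - proj_W(v)) · u_2 = 0  (should be 0).
Result: proj_W(v) = (6/29, -75/29, -96/29).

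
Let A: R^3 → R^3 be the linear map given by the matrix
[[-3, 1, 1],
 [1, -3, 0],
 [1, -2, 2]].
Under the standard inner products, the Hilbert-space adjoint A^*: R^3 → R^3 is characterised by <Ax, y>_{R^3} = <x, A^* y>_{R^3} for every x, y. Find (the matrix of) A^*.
A^* = A^T =
[[-3, 1, 1],
 [1, -3, -2],
 [1, 0, 2]]

For real matrices with standard dot products, the defining identity <Ax, y> = <x, A^* y> gives (Ax)^T y = x^T (A^*) y, i.e. x^T A^T y = x^T (A^*) y. Since this holds for all x, y, we must have A^* = A^T. Therefore
A^* =
[[-3, 1, 1],
 [1, -3, -2],
 [1, 0, 2]].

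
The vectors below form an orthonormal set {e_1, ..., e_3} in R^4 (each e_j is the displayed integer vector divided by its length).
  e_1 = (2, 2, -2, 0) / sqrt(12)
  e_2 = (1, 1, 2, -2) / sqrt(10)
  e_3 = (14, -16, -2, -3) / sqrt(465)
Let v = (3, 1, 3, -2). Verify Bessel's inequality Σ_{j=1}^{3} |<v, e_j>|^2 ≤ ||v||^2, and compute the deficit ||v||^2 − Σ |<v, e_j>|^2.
Σ |<v, e_j>|^2 = 663/31; ||v||^2 = 23; deficit = 50/31

Write each e_j = u_j / sqrt(<u_j, u_j>) where u_j is the displayed integer vector. Then <v, e_j> = <v, u_j> / sqrt(<u_j, u_j>), so |<v, e_j>|^2 = <v, u_j>^2 / <u_j, u_j>.
Coefficients: <v, e_1> = 2/sqrt(12), <v, e_2> = 14/sqrt(10), <v, e_3> = 26/sqrt(465).
Square and sum: Σ |<v, e_j>|^2 = 663/31.
Compute ||v||^2 = v·v = 23.
Deficit = 23 − 663/31 = 50/31 ≥ 0, confirming Bessel's inequality. (The deficit equals ||v − Σ <v,e_j> e_j||^2, the squared distance from v to span{e_j}.)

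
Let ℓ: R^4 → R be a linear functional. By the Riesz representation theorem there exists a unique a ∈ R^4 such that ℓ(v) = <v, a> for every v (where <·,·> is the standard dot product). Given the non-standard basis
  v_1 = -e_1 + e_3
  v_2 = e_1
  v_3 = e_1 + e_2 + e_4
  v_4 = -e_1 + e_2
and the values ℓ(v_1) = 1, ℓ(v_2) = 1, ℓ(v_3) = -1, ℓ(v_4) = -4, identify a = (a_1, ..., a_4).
a = (1, -3, 2, 1)

Write a = (a_1, ..., a_4) in the standard basis. For each basis vector v_i, ℓ(v_i) = <v_i, a> is a linear equation in the a_j's. Collect the n equations into a matrix system V a = ℓ, where row i of V is v_i (expressed in the standard basis). Since V is invertible (lower-triangular with 1s on the diagonal, up to permutation), solve by back-substitution:
  V =
[[-1, 0, 1, 0],
 [1, 0, 0, 0],
 [1, 1, 0, 1],
 [-1, 1, 0, 0]]
  V a = (1, 1, -1, -4)
Solving gives a = (1, -3, 2, 1).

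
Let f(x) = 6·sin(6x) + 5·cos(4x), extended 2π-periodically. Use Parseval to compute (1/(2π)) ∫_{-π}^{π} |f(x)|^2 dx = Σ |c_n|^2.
Σ |c_n|^2 = 61/2

Expand |f|^2 and use orthogonality of {sin(nx), cos(mx)} on [-π, π]:
  ∫_{-π}^{π} sin(nx)^2 dx = π, ∫ cos(mx)^2 dx = π, and cross terms integrate to 0.
So ∫_{-π}^{π} f(x)^2 dx = 6^2 · π + 5^2 · π = (36 + 25)π.
Divide by 2π: (36 + 25)/2 = 61/2.
By Parseval, this equals Σ |c_n|^2.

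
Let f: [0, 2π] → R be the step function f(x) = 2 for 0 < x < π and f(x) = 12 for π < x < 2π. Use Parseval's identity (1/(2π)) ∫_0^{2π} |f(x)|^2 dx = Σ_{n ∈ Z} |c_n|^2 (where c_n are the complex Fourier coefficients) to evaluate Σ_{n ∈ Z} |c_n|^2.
Σ |c_n|^2 = 74

Parseval equates the L^2 energy of f (normalised by 1/(2π)) with the ℓ^2 sum of its Fourier coefficients: (1/(2π)) ∫_0^{2π} |f|^2 = Σ |c_n|^2.
Compute the left side: (1/(2π)) [∫_0^π 2^2 dx + ∫_π^{2π} 12^2 dx] = (1/(2π)) · (4π + 144π) = (4 + 144)/2 = 74.
So Σ_{n ∈ Z} |c_n|^2 = 74.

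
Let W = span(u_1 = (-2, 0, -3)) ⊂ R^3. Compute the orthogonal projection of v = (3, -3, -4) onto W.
proj_W(v) = (-12/13, 0, -18/13)

Set up U = [u_1 | ... | u_1] ∈ R^(3×1). The projector onto W = col(U) is P = U (U^T U)^(-1) U^T.
Compute U^T U =
  [13],
and U^T v = (6).
Solve U^T U · c = U^T v for the coefficients: c = (6/13). The projection is proj_W(v) = U c.
Check: (v - proj_W(v)) · u_1 = 0  (should be 0).
Result: proj_W(v) = (-12/13, 0, -18/13).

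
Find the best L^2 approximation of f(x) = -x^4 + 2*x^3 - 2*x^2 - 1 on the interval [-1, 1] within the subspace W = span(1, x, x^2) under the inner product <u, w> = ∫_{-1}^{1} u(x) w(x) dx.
g(x) = -20*x^2/7 + 6*x/5 - 32/35

The best approximation g ∈ W is the orthogonal projection of f onto W. Writing g = a_0 + a_1 x + a_2 x^2, the coefficients solve the normal equations G · a = b where
  G_{ij} = <φ_i, φ_j> and b_i = <f, φ_i>, with φ_0 = 1, φ_1 = x, φ_2 = x^2.
G =
  [2, 0, 2/3]
  [0, 2/3, 0]
  [2/3, 0, 2/5],
b = (-56/15, 4/5, -184/105).
Solving gives a_0 = -32/35, a_1 = 6/5, a_2 = -20/7, so
  g(x) = -20*x^2/7 + 6*x/5 - 32/35.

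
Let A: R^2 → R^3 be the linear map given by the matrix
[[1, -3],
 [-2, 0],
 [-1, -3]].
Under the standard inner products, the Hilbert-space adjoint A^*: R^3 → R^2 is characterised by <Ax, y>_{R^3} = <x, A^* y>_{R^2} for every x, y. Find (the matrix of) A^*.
A^* = A^T =
[[1, -2, -1],
 [-3, 0, -3]]

For real matrices with standard dot products, the defining identity <Ax, y> = <x, A^* y> gives (Ax)^T y = x^T (A^*) y, i.e. x^T A^T y = x^T (A^*) y. Since this holds for all x, y, we must have A^* = A^T. Therefore
A^* =
[[1, -2, -1],
 [-3, 0, -3]].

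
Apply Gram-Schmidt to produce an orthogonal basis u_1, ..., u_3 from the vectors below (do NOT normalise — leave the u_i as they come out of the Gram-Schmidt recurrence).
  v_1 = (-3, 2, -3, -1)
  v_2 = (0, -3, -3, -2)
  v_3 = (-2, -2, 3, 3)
Orthogonal basis:
  u_1 = (-3, 2, -3, -1)
  u_2 = (15/23, -79/23, -54/23, -41/23)
  u_3 = (-1487/481, -1083/481, 447/481, 954/481)

Apply the Gram-Schmidt recurrence
  u_1 = v_1
  u_i = v_i − Σ_{j<i} ((v_i · u_j) / (u_j · u_j)) · u_j.

Step by step this gives:
  u_1 = (-3, 2, -3, -1)
  u_2 = (15/23, -79/23, -54/23, -41/23)
  u_3 = (-1487/481, -1083/481, 447/481, 954/481)

Orthogonality check:
  u_2 · u_1 = 0 (should be 0)
  u_3 · u_1 = 0 (should be 0)
  u_3 · u_2 = 0 (should be 0)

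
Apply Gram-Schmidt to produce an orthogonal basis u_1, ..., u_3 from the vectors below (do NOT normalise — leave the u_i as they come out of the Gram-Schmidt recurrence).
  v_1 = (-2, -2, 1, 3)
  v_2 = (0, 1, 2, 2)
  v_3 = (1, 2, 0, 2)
Orthogonal basis:
  u_1 = (-2, -2, 1, 3)
  u_2 = (2/3, 5/3, 5/3, 1)
  u_3 = (3/7, 4/7, -10/7, 8/7)

Apply the Gram-Schmidt recurrence
  u_1 = v_1
  u_i = v_i − Σ_{j<i} ((v_i · u_j) / (u_j · u_j)) · u_j.

Step by step this gives:
  u_1 = (-2, -2, 1, 3)
  u_2 = (2/3, 5/3, 5/3, 1)
  u_3 = (3/7, 4/7, -10/7, 8/7)

Orthogonality check:
  u_2 · u_1 = 0 (should be 0)
  u_3 · u_1 = 0 (should be 0)
  u_3 · u_2 = 0 (should be 0)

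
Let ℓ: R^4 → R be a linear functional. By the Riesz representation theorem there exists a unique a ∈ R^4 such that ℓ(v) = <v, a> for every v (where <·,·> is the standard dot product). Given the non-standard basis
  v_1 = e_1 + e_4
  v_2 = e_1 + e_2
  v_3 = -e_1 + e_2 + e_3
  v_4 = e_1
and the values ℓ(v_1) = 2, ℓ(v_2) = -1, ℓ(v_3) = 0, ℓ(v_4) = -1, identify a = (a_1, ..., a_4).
a = (-1, 0, -1, 3)

Write a = (a_1, ..., a_4) in the standard basis. For each basis vector v_i, ℓ(v_i) = <v_i, a> is a linear equation in the a_j's. Collect the n equations into a matrix system V a = ℓ, where row i of V is v_i (expressed in the standard basis). Since V is invertible (lower-triangular with 1s on the diagonal, up to permutation), solve by back-substitution:
  V =
[[1, 0, 0, 1],
 [1, 1, 0, 0],
 [-1, 1, 1, 0],
 [1, 0, 0, 0]]
  V a = (2, -1, 0, -1)
Solving gives a = (-1, 0, -1, 3).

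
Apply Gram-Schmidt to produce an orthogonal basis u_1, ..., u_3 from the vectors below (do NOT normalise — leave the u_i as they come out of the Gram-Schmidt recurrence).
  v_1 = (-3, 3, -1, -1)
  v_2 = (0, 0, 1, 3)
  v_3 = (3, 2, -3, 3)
Orthogonal basis:
  u_1 = (-3, 3, -1, -1)
  u_2 = (-3/5, 3/5, 4/5, 14/5)
  u_3 = (267/92, 193/92, -333/92, 111/92)

Apply the Gram-Schmidt recurrence
  u_1 = v_1
  u_i = v_i − Σ_{j<i} ((v_i · u_j) / (u_j · u_j)) · u_j.

Step by step this gives:
  u_1 = (-3, 3, -1, -1)
  u_2 = (-3/5, 3/5, 4/5, 14/5)
  u_3 = (267/92, 193/92, -333/92, 111/92)

Orthogonality check:
  u_2 · u_1 = 0 (should be 0)
  u_3 · u_1 = 0 (should be 0)
  u_3 · u_2 = 0 (should be 0)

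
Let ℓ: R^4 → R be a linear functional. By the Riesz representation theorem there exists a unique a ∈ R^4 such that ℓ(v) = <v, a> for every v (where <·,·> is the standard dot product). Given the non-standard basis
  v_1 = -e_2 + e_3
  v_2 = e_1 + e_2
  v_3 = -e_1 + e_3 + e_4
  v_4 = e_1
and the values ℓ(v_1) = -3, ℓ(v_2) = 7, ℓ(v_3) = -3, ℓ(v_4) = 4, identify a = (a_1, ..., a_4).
a = (4, 3, 0, 1)

Write a = (a_1, ..., a_4) in the standard basis. For each basis vector v_i, ℓ(v_i) = <v_i, a> is a linear equation in the a_j's. Collect the n equations into a matrix system V a = ℓ, where row i of V is v_i (expressed in the standard basis). Since V is invertible (lower-triangular with 1s on the diagonal, up to permutation), solve by back-substitution:
  V =
[[0, -1, 1, 0],
 [1, 1, 0, 0],
 [-1, 0, 1, 1],
 [1, 0, 0, 0]]
  V a = (-3, 7, -3, 4)
Solving gives a = (4, 3, 0, 1).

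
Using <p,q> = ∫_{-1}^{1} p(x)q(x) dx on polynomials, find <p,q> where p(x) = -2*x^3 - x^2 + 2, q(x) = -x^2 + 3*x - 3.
<p,q> = -40/3

Expand the product: p(x)·q(x) = 2*x^5 - 5*x^4 + 3*x^3 + x^2 + 6*x - 6.
∫_{-1}^{1} of each monomial x^k gives [2/(k+1) if k even, 0 if k odd]. Integrating term-by-term (or equivalently evaluating the antiderivative F(x) = x^6/3 - x^5 + 3*x^4/4 + x^3/3 + 3*x^2 - 6*x at the endpoints):
  F(1) − F(−1) = -31/12 − (43/4) = -40/3.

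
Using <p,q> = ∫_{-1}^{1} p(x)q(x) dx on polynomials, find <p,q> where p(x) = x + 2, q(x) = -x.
<p,q> = -2/3

Expand the product: p(x)·q(x) = -x^2 - 2*x.
∫_{-1}^{1} of each monomial x^k gives [2/(k+1) if k even, 0 if k odd]. Integrating term-by-term (or equivalently evaluating the antiderivative F(x) = -x^3/3 - x^2 at the endpoints):
  F(1) − F(−1) = -4/3 − (-2/3) = -2/3.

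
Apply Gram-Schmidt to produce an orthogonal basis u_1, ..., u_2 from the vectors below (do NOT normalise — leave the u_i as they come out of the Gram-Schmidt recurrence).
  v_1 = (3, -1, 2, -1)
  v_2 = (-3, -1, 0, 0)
Orthogonal basis:
  u_1 = (3, -1, 2, -1)
  u_2 = (-7/5, -23/15, 16/15, -8/15)

Apply the Gram-Schmidt recurrence
  u_1 = v_1
  u_i = v_i − Σ_{j<i} ((v_i · u_j) / (u_j · u_j)) · u_j.

Step by step this gives:
  u_1 = (3, -1, 2, -1)
  u_2 = (-7/5, -23/15, 16/15, -8/15)

Orthogonality check:
  u_2 · u_1 = 0 (should be 0)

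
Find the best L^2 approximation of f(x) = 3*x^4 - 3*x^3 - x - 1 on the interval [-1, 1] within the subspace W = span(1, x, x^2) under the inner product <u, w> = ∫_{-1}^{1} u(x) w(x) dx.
g(x) = 18*x^2/7 - 14*x/5 - 44/35

The best approximation g ∈ W is the orthogonal projection of f onto W. Writing g = a_0 + a_1 x + a_2 x^2, the coefficients solve the normal equations G · a = b where
  G_{ij} = <φ_i, φ_j> and b_i = <f, φ_i>, with φ_0 = 1, φ_1 = x, φ_2 = x^2.
G =
  [2, 0, 2/3]
  [0, 2/3, 0]
  [2/3, 0, 2/5],
b = (-4/5, -28/15, 4/21).
Solving gives a_0 = -44/35, a_1 = -14/5, a_2 = 18/7, so
  g(x) = 18*x^2/7 - 14*x/5 - 44/35.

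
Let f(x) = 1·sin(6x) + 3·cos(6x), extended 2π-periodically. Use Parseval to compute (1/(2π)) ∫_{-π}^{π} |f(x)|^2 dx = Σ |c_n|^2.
Σ |c_n|^2 = 5

Expand |f|^2 and use orthogonality of {sin(nx), cos(mx)} on [-π, π]:
  ∫_{-π}^{π} sin(nx)^2 dx = π, ∫ cos(mx)^2 dx = π, and cross terms integrate to 0.
So ∫_{-π}^{π} f(x)^2 dx = 1^2 · π + 3^2 · π = (1 + 9)π.
Divide by 2π: (1 + 9)/2 = 5.
By Parseval, this equals Σ |c_n|^2.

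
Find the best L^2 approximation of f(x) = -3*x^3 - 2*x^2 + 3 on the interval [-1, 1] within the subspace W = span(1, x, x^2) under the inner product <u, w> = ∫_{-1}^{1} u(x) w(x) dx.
g(x) = -2*x^2 - 9*x/5 + 3

The best approximation g ∈ W is the orthogonal projection of f onto W. Writing g = a_0 + a_1 x + a_2 x^2, the coefficients solve the normal equations G · a = b where
  G_{ij} = <φ_i, φ_j> and b_i = <f, φ_i>, with φ_0 = 1, φ_1 = x, φ_2 = x^2.
G =
  [2, 0, 2/3]
  [0, 2/3, 0]
  [2/3, 0, 2/5],
b = (14/3, -6/5, 6/5).
Solving gives a_0 = 3, a_1 = -9/5, a_2 = -2, so
  g(x) = -2*x^2 - 9*x/5 + 3.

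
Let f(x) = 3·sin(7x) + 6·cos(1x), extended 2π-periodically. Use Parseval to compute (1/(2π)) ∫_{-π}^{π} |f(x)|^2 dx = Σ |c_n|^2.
Σ |c_n|^2 = 45/2

Expand |f|^2 and use orthogonality of {sin(nx), cos(mx)} on [-π, π]:
  ∫_{-π}^{π} sin(nx)^2 dx = π, ∫ cos(mx)^2 dx = π, and cross terms integrate to 0.
So ∫_{-π}^{π} f(x)^2 dx = 3^2 · π + 6^2 · π = (9 + 36)π.
Divide by 2π: (9 + 36)/2 = 45/2.
By Parseval, this equals Σ |c_n|^2.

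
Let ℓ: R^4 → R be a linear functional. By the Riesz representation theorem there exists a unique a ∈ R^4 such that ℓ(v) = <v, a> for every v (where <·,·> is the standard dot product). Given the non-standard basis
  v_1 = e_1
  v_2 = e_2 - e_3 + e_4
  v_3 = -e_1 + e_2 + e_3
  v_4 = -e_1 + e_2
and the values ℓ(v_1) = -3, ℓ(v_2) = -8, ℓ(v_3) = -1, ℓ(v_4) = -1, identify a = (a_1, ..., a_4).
a = (-3, -4, 0, -4)

Write a = (a_1, ..., a_4) in the standard basis. For each basis vector v_i, ℓ(v_i) = <v_i, a> is a linear equation in the a_j's. Collect the n equations into a matrix system V a = ℓ, where row i of V is v_i (expressed in the standard basis). Since V is invertible (lower-triangular with 1s on the diagonal, up to permutation), solve by back-substitution:
  V =
[[1, 0, 0, 0],
 [0, 1, -1, 1],
 [-1, 1, 1, 0],
 [-1, 1, 0, 0]]
  V a = (-3, -8, -1, -1)
Solving gives a = (-3, -4, 0, -4).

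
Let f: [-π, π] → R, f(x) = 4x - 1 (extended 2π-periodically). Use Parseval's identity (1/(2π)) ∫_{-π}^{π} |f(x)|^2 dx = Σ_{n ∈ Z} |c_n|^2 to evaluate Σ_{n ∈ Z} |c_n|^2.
Σ |c_n|^2 = 16π^2/3 + 1

Expand and integrate term by term over [-π, π]:
  ∫ (4x)^2 dx = 16·(2π^3/3); ∫ 2·4·(-1)·x dx = 0 (odd integrand); ∫ (-1)^2 dx = 1·2π.
So (1/(2π)) ∫_{-π}^{π} (4x - 1)^2 dx = 16π^2/3 + 1 = 16π^2/3 + 1.
Parseval ⇒ Σ |c_n|^2 = 16π^2/3 + 1.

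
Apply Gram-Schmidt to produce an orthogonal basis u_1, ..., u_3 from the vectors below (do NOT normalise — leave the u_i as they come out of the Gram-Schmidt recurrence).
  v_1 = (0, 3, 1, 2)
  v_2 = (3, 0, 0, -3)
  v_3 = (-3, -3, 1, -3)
Orthogonal basis:
  u_1 = (0, 3, 1, 2)
  u_2 = (3, 9/7, 3/7, -15/7)
  u_3 = (-11/6, 1/2, 13/6, -11/6)

Apply the Gram-Schmidt recurrence
  u_1 = v_1
  u_i = v_i − Σ_{j<i} ((v_i · u_j) / (u_j · u_j)) · u_j.

Step by step this gives:
  u_1 = (0, 3, 1, 2)
  u_2 = (3, 9/7, 3/7, -15/7)
  u_3 = (-11/6, 1/2, 13/6, -11/6)

Orthogonality check:
  u_2 · u_1 = 0 (should be 0)
  u_3 · u_1 = 0 (should be 0)
  u_3 · u_2 = 0 (should be 0)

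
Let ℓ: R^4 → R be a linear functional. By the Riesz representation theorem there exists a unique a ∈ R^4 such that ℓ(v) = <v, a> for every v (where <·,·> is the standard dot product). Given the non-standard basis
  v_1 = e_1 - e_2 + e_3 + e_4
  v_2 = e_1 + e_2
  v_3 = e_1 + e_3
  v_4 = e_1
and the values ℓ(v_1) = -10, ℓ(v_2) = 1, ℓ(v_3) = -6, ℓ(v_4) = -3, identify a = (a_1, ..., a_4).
a = (-3, 4, -3, 0)

Write a = (a_1, ..., a_4) in the standard basis. For each basis vector v_i, ℓ(v_i) = <v_i, a> is a linear equation in the a_j's. Collect the n equations into a matrix system V a = ℓ, where row i of V is v_i (expressed in the standard basis). Since V is invertible (lower-triangular with 1s on the diagonal, up to permutation), solve by back-substitution:
  V =
[[1, -1, 1, 1],
 [1, 1, 0, 0],
 [1, 0, 1, 0],
 [1, 0, 0, 0]]
  V a = (-10, 1, -6, -3)
Solving gives a = (-3, 4, -3, 0).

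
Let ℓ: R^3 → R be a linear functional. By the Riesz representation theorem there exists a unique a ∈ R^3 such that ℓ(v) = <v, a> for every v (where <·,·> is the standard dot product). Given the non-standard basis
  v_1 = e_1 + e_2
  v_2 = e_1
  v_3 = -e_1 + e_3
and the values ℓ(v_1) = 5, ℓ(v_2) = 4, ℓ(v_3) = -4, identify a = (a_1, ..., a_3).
a = (4, 1, 0)

Write a = (a_1, ..., a_3) in the standard basis. For each basis vector v_i, ℓ(v_i) = <v_i, a> is a linear equation in the a_j's. Collect the n equations into a matrix system V a = ℓ, where row i of V is v_i (expressed in the standard basis). Since V is invertible (lower-triangular with 1s on the diagonal, up to permutation), solve by back-substitution:
  V =
[[1, 1, 0],
 [1, 0, 0],
 [-1, 0, 1]]
  V a = (5, 4, -4)
Solving gives a = (4, 1, 0).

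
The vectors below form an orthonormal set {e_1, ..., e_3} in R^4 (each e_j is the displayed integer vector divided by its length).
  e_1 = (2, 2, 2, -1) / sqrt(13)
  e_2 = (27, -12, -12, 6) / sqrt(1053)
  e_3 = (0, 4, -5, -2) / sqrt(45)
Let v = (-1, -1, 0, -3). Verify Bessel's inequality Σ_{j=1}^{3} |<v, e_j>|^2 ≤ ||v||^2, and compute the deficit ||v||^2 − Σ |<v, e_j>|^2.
Σ |<v, e_j>|^2 = 6/5; ||v||^2 = 11; deficit = 49/5

Write each e_j = u_j / sqrt(<u_j, u_j>) where u_j is the displayed integer vector. Then <v, e_j> = <v, u_j> / sqrt(<u_j, u_j>), so |<v, e_j>|^2 = <v, u_j>^2 / <u_j, u_j>.
Coefficients: <v, e_1> = -1/sqrt(13), <v, e_2> = -33/sqrt(1053), <v, e_3> = 2/sqrt(45).
Square and sum: Σ |<v, e_j>|^2 = 6/5.
Compute ||v||^2 = v·v = 11.
Deficit = 11 − 6/5 = 49/5 ≥ 0, confirming Bessel's inequality. (The deficit equals ||v − Σ <v,e_j> e_j||^2, the squared distance from v to span{e_j}.)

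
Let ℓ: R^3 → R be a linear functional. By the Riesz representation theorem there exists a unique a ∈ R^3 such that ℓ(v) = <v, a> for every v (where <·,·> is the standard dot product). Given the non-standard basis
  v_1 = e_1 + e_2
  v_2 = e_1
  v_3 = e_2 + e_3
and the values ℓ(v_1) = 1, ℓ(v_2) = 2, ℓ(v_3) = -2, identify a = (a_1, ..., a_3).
a = (2, -1, -1)

Write a = (a_1, ..., a_3) in the standard basis. For each basis vector v_i, ℓ(v_i) = <v_i, a> is a linear equation in the a_j's. Collect the n equations into a matrix system V a = ℓ, where row i of V is v_i (expressed in the standard basis). Since V is invertible (lower-triangular with 1s on the diagonal, up to permutation), solve by back-substitution:
  V =
[[1, 1, 0],
 [1, 0, 0],
 [0, 1, 1]]
  V a = (1, 2, -2)
Solving gives a = (2, -1, -1).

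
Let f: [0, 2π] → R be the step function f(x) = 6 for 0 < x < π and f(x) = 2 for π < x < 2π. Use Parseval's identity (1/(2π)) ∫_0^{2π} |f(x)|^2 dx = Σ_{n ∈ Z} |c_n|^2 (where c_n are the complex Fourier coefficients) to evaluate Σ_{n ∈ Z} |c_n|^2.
Σ |c_n|^2 = 20

Parseval equates the L^2 energy of f (normalised by 1/(2π)) with the ℓ^2 sum of its Fourier coefficients: (1/(2π)) ∫_0^{2π} |f|^2 = Σ |c_n|^2.
Compute the left side: (1/(2π)) [∫_0^π 6^2 dx + ∫_π^{2π} 2^2 dx] = (1/(2π)) · (36π + 4π) = (36 + 4)/2 = 20.
So Σ_{n ∈ Z} |c_n|^2 = 20.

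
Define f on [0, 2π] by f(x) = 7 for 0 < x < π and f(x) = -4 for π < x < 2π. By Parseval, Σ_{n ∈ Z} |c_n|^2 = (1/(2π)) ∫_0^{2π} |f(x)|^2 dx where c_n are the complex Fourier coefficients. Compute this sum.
Σ |c_n|^2 = 65/2

Parseval equates the L^2 energy of f (normalised by 1/(2π)) with the ℓ^2 sum of its Fourier coefficients: (1/(2π)) ∫_0^{2π} |f|^2 = Σ |c_n|^2.
Compute the left side: (1/(2π)) [∫_0^π 7^2 dx + ∫_π^{2π} (-4)^2 dx] = (1/(2π)) · (49π + 16π) = (49 + 16)/2 = 65/2.
So Σ_{n ∈ Z} |c_n|^2 = 65/2.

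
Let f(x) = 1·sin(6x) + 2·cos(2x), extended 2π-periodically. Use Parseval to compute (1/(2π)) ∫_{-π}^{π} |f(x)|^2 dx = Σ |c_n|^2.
Σ |c_n|^2 = 5/2

Expand |f|^2 and use orthogonality of {sin(nx), cos(mx)} on [-π, π]:
  ∫_{-π}^{π} sin(nx)^2 dx = π, ∫ cos(mx)^2 dx = π, and cross terms integrate to 0.
So ∫_{-π}^{π} f(x)^2 dx = 1^2 · π + 2^2 · π = (1 + 4)π.
Divide by 2π: (1 + 4)/2 = 5/2.
By Parseval, this equals Σ |c_n|^2.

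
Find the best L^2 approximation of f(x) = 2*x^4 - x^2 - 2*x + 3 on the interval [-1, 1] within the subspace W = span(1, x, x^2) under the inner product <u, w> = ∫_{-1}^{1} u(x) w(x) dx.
g(x) = 5*x^2/7 - 2*x + 99/35

The best approximation g ∈ W is the orthogonal projection of f onto W. Writing g = a_0 + a_1 x + a_2 x^2, the coefficients solve the normal equations G · a = b where
  G_{ij} = <φ_i, φ_j> and b_i = <f, φ_i>, with φ_0 = 1, φ_1 = x, φ_2 = x^2.
G =
  [2, 0, 2/3]
  [0, 2/3, 0]
  [2/3, 0, 2/5],
b = (92/15, -4/3, 76/35).
Solving gives a_0 = 99/35, a_1 = -2, a_2 = 5/7, so
  g(x) = 5*x^2/7 - 2*x + 99/35.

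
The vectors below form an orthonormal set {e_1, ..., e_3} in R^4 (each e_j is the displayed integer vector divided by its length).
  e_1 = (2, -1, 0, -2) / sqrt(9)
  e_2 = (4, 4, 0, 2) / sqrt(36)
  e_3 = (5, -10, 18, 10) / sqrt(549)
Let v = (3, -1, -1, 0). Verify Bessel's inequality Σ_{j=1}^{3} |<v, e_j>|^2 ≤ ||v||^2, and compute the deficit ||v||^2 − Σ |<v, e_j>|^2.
Σ |<v, e_j>|^2 = 446/61; ||v||^2 = 11; deficit = 225/61

Write each e_j = u_j / sqrt(<u_j, u_j>) where u_j is the displayed integer vector. Then <v, e_j> = <v, u_j> / sqrt(<u_j, u_j>), so |<v, e_j>|^2 = <v, u_j>^2 / <u_j, u_j>.
Coefficients: <v, e_1> = 7/sqrt(9), <v, e_2> = 8/sqrt(36), <v, e_3> = 7/sqrt(549).
Square and sum: Σ |<v, e_j>|^2 = 446/61.
Compute ||v||^2 = v·v = 11.
Deficit = 11 − 446/61 = 225/61 ≥ 0, confirming Bessel's inequality. (The deficit equals ||v − Σ <v,e_j> e_j||^2, the squared distance from v to span{e_j}.)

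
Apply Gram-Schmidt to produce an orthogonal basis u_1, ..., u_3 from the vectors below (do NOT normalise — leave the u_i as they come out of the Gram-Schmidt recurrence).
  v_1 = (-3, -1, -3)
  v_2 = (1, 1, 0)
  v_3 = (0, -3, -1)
Orthogonal basis:
  u_1 = (-3, -1, -3)
  u_2 = (7/19, 15/19, -12/19)
  u_3 = (3/2, -3/2, -1)

Apply the Gram-Schmidt recurrence
  u_1 = v_1
  u_i = v_i − Σ_{j<i} ((v_i · u_j) / (u_j · u_j)) · u_j.

Step by step this gives:
  u_1 = (-3, -1, -3)
  u_2 = (7/19, 15/19, -12/19)
  u_3 = (3/2, -3/2, -1)

Orthogonality check:
  u_2 · u_1 = 0 (should be 0)
  u_3 · u_1 = 0 (should be 0)
  u_3 · u_2 = 0 (should be 0)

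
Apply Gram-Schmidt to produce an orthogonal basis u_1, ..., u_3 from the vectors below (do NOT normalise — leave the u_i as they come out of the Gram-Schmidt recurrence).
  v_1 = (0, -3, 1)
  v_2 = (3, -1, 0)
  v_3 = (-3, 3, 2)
Orthogonal basis:
  u_1 = (0, -3, 1)
  u_2 = (3, -1/10, -3/10)
  u_3 = (24/91, 72/91, 216/91)

Apply the Gram-Schmidt recurrence
  u_1 = v_1
  u_i = v_i − Σ_{j<i} ((v_i · u_j) / (u_j · u_j)) · u_j.

Step by step this gives:
  u_1 = (0, -3, 1)
  u_2 = (3, -1/10, -3/10)
  u_3 = (24/91, 72/91, 216/91)

Orthogonality check:
  u_2 · u_1 = 0 (should be 0)
  u_3 · u_1 = 0 (should be 0)
  u_3 · u_2 = 0 (should be 0)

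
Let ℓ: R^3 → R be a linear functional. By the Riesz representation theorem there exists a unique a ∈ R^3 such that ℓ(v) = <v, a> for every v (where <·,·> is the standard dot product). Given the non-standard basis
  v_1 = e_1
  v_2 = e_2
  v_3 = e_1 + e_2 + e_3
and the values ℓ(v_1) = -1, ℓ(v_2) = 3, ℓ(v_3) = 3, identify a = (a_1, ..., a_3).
a = (-1, 3, 1)

Write a = (a_1, ..., a_3) in the standard basis. For each basis vector v_i, ℓ(v_i) = <v_i, a> is a linear equation in the a_j's. Collect the n equations into a matrix system V a = ℓ, where row i of V is v_i (expressed in the standard basis). Since V is invertible (lower-triangular with 1s on the diagonal, up to permutation), solve by back-substitution:
  V =
[[1, 0, 0],
 [0, 1, 0],
 [1, 1, 1]]
  V a = (-1, 3, 3)
Solving gives a = (-1, 3, 1).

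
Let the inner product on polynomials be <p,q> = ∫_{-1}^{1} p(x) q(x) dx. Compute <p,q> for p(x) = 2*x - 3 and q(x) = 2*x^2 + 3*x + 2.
<p,q> = -12

Expand the product: p(x)·q(x) = 4*x^3 - 5*x - 6.
∫_{-1}^{1} of each monomial x^k gives [2/(k+1) if k even, 0 if k odd]. Integrating term-by-term (or equivalently evaluating the antiderivative F(x) = x^4 - 5*x^2/2 - 6*x at the endpoints):
  F(1) − F(−1) = -15/2 − (9/2) = -12.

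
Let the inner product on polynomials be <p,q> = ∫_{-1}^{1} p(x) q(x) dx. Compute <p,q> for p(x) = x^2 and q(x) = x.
<p,q> = 0

Expand the product: p(x)·q(x) = x^3.
∫_{-1}^{1} of each monomial x^k gives [2/(k+1) if k even, 0 if k odd]. Integrating term-by-term (or equivalently evaluating the antiderivative F(x) = x^4/4 at the endpoints):
  F(1) − F(−1) = 1/4 − (1/4) = 0.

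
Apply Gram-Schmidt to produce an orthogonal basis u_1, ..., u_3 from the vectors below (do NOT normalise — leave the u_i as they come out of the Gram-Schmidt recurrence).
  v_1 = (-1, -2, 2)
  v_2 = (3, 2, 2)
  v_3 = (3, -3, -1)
Orthogonal basis:
  u_1 = (-1, -2, 2)
  u_2 = (8/3, 4/3, 8/3)
  u_3 = (26/9, -26/9, -13/9)

Apply the Gram-Schmidt recurrence
  u_1 = v_1
  u_i = v_i − Σ_{j<i} ((v_i · u_j) / (u_j · u_j)) · u_j.

Step by step this gives:
  u_1 = (-1, -2, 2)
  u_2 = (8/3, 4/3, 8/3)
  u_3 = (26/9, -26/9, -13/9)

Orthogonality check:
  u_2 · u_1 = 0 (should be 0)
  u_3 · u_1 = 0 (should be 0)
  u_3 · u_2 = 0 (should be 0)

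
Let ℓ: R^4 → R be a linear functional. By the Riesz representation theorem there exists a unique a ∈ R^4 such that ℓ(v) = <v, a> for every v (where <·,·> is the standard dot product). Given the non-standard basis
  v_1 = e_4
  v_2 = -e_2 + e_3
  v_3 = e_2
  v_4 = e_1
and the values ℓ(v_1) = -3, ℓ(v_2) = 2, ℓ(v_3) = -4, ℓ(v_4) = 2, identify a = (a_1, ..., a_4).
a = (2, -4, -2, -3)

Write a = (a_1, ..., a_4) in the standard basis. For each basis vector v_i, ℓ(v_i) = <v_i, a> is a linear equation in the a_j's. Collect the n equations into a matrix system V a = ℓ, where row i of V is v_i (expressed in the standard basis). Since V is invertible (lower-triangular with 1s on the diagonal, up to permutation), solve by back-substitution:
  V =
[[0, 0, 0, 1],
 [0, -1, 1, 0],
 [0, 1, 0, 0],
 [1, 0, 0, 0]]
  V a = (-3, 2, -4, 2)
Solving gives a = (2, -4, -2, -3).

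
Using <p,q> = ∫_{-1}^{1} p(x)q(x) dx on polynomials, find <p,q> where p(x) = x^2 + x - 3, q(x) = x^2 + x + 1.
<p,q> = -94/15

Expand the product: p(x)·q(x) = x^4 + 2*x^3 - x^2 - 2*x - 3.
∫_{-1}^{1} of each monomial x^k gives [2/(k+1) if k even, 0 if k odd]. Integrating term-by-term (or equivalently evaluating the antiderivative F(x) = x^5/5 + x^4/2 - x^3/3 - x^2 - 3*x at the endpoints):
  F(1) − F(−1) = -109/30 − (79/30) = -94/15.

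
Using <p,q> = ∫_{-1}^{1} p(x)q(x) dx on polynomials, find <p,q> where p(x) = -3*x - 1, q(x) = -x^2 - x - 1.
<p,q> = 14/3

Expand the product: p(x)·q(x) = 3*x^3 + 4*x^2 + 4*x + 1.
∫_{-1}^{1} of each monomial x^k gives [2/(k+1) if k even, 0 if k odd]. Integrating term-by-term (or equivalently evaluating the antiderivative F(x) = 3*x^4/4 + 4*x^3/3 + 2*x^2 + x at the endpoints):
  F(1) − F(−1) = 61/12 − (5/12) = 14/3.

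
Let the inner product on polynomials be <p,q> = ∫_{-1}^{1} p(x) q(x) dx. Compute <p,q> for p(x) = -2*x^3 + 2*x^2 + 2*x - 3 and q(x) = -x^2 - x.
<p,q> = 2/3

Expand the product: p(x)·q(x) = 2*x^5 - 4*x^3 + x^2 + 3*x.
∫_{-1}^{1} of each monomial x^k gives [2/(k+1) if k even, 0 if k odd]. Integrating term-by-term (or equivalently evaluating the antiderivative F(x) = x^6/3 - x^4 + x^3/3 + 3*x^2/2 at the endpoints):
  F(1) − F(−1) = 7/6 − (1/2) = 2/3.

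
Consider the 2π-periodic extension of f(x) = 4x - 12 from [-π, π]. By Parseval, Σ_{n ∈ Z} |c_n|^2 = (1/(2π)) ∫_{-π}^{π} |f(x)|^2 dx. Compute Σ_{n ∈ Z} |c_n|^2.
Σ |c_n|^2 = 16π^2/3 + 144

Expand and integrate term by term over [-π, π]:
  ∫ (4x)^2 dx = 16·(2π^3/3); ∫ 2·4·(-12)·x dx = 0 (odd integrand); ∫ (-12)^2 dx = 144·2π.
So (1/(2π)) ∫_{-π}^{π} (4x - 12)^2 dx = 16π^2/3 + 144 = 16π^2/3 + 144.
Parseval ⇒ Σ |c_n|^2 = 16π^2/3 + 144.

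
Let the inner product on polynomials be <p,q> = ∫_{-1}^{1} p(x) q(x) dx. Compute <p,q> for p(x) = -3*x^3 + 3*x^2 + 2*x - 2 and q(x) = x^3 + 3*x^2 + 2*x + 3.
<p,q> = -130/21

Expand the product: p(x)·q(x) = -3*x^6 - 6*x^5 + 5*x^4 + x^3 + 7*x^2 + 2*x - 6.
∫_{-1}^{1} of each monomial x^k gives [2/(k+1) if k even, 0 if k odd]. Integrating term-by-term (or equivalently evaluating the antiderivative F(x) = -3*x^7/7 - x^6 + x^5 + x^4/4 + 7*x^3/3 + x^2 - 6*x at the endpoints):
  F(1) − F(−1) = -239/84 − (281/84) = -130/21.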